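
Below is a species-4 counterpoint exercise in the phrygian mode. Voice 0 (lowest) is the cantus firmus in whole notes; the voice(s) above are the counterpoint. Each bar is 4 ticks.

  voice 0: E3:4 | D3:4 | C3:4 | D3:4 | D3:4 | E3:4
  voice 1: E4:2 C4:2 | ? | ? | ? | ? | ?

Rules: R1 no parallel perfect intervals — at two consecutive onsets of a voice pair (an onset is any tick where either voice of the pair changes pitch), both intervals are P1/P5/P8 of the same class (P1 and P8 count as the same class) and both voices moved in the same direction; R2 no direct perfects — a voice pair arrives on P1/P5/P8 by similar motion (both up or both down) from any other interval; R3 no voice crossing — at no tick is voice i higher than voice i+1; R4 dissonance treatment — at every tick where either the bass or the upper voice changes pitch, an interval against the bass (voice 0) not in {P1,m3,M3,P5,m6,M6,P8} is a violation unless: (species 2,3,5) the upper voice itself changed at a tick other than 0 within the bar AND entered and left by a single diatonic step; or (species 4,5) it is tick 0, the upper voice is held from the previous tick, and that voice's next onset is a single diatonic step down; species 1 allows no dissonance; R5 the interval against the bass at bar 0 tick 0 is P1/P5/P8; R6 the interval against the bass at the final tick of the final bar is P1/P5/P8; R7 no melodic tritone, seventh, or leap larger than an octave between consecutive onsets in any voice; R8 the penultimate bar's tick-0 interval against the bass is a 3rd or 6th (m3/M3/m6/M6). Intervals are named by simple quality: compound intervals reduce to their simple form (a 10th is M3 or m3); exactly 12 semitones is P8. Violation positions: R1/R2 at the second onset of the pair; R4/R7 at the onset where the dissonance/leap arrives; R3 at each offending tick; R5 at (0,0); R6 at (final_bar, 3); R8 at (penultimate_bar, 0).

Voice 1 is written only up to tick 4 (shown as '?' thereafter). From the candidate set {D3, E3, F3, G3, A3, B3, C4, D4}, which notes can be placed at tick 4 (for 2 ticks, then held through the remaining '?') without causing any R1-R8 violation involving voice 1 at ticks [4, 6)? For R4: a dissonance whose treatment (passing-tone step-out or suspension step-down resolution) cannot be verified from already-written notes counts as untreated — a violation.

{B3, D4, F3}

D3: violates R2,R7
E3: violates R4
F3: legal
G3: violates R4
A3: violates R2
B3: legal
C4: violates R4
D4: legal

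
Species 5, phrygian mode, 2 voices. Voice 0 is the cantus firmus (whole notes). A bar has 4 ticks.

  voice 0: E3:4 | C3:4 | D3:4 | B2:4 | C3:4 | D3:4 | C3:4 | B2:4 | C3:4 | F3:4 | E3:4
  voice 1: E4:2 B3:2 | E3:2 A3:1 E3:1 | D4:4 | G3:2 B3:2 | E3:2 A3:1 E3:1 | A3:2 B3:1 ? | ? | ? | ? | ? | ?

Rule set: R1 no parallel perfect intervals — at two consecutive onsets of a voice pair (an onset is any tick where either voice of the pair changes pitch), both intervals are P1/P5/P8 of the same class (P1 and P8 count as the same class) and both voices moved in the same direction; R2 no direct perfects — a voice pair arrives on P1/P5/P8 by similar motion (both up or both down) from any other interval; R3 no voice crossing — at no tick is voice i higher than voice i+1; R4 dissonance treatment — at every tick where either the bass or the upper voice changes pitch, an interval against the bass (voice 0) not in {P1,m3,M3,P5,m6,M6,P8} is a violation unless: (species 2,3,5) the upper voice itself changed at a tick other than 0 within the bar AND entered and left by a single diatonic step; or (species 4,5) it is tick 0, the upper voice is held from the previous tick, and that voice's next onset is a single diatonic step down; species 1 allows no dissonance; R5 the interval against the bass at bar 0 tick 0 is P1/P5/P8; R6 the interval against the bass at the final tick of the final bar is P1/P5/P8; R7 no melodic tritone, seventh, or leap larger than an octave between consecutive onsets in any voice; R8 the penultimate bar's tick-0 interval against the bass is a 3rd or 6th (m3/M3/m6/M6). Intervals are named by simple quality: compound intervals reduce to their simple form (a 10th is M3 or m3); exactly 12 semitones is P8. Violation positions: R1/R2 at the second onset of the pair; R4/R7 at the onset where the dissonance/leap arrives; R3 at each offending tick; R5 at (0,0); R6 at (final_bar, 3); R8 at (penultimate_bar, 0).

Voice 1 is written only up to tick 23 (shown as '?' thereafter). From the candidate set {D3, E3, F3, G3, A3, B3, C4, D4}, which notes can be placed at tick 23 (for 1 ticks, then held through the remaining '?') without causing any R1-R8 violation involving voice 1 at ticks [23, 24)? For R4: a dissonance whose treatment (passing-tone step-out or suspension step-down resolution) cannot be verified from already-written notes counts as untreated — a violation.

D3: legal
E3: violates R4
F3: violates R7
G3: violates R4
A3: legal
B3: legal
C4: violates R4
D4: legal

{A3, B3, D3, D4}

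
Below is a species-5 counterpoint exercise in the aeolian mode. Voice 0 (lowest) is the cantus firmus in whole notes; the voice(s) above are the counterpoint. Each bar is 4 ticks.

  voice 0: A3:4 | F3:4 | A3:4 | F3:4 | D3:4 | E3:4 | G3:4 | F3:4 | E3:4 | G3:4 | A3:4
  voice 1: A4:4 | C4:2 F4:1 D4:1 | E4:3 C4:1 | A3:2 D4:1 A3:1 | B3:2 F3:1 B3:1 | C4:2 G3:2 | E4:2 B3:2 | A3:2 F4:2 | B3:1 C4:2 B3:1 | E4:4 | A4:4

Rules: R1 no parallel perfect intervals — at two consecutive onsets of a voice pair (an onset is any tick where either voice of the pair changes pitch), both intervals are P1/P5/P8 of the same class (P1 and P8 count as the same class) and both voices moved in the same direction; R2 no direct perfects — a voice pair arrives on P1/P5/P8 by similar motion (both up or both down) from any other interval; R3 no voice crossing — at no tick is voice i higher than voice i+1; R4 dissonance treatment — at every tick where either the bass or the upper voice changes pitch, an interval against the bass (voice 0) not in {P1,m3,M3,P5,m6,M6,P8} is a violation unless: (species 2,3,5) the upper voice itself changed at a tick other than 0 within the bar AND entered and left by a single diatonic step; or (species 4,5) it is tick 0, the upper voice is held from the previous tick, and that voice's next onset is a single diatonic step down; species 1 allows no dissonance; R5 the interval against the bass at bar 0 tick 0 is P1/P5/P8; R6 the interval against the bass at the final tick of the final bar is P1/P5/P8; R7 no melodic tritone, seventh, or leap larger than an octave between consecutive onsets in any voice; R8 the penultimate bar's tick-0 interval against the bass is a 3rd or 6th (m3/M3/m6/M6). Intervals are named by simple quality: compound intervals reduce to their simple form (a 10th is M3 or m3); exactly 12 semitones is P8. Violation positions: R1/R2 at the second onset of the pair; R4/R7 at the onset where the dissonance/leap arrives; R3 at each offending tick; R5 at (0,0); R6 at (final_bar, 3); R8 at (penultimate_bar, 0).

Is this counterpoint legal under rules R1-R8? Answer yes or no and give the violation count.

No (7 violations)

bar 0: v0=A3 v1=A4 (P8)
bar 1: v0=F3 v1=C4 (P5)
bar 2: v0=A3 v1=E4 (P5)
bar 3: v0=F3 v1=A3 (M3)
bar 4: v0=D3 v1=B3 (M6)
bar 5: v0=E3 v1=C4 (m6)
bar 6: v0=G3 v1=E4 (M6)
bar 7: v0=F3 v1=A3 (M3)
bar 8: v0=E3 v1=B3 (P5)
bar 9: v0=G3 v1=E4 (M6)
bar 10: v0=A3 v1=A4 (P8)
  R2 @ bar1.0: A3/A4 P8 -> F3/C4 P5 similar
  R2 @ bar2.0: F3/D4 M6 -> A3/E4 P5 similar
  R7 @ bar4.2: B3->F3 leap 6st
  R7 @ bar4.3: F3->B3 leap 6st
  R2 @ bar8.0: F3/F4 P8 -> E3/B3 P5 similar
  R7 @ bar8.0: F4->B3 leap 6st
  R2 @ bar10.0: G3/E4 M6 -> A3/A4 P8 similar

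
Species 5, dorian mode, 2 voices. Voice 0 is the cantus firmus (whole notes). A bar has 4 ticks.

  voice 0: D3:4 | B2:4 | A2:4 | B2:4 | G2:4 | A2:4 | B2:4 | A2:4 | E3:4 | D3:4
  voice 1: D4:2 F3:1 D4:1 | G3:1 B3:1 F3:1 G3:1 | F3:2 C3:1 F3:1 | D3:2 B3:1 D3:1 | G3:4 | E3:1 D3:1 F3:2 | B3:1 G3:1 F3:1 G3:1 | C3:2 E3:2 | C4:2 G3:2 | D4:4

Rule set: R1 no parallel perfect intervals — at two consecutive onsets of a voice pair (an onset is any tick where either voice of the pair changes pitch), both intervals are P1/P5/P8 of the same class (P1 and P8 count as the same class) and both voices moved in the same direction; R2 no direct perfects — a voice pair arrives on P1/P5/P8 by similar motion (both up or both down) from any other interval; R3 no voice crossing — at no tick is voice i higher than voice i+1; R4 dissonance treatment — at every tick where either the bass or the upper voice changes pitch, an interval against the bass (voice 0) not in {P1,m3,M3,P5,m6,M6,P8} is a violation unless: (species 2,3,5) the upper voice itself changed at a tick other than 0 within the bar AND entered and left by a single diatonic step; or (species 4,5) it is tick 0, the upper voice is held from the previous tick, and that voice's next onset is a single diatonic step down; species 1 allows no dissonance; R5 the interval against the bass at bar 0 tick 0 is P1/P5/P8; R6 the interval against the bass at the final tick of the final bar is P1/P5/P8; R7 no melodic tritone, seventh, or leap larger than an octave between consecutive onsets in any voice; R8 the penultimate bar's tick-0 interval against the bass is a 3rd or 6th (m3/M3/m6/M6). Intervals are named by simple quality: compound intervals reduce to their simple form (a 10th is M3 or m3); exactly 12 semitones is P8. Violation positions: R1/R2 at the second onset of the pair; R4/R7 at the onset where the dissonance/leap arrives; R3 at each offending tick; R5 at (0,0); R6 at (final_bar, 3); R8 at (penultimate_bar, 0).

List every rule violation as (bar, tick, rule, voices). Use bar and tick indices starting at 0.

bar 0: v0=D3 v1=D4 downbeat P8
bar 1: v0=B2 v1=G3 downbeat m6
bar 2: v0=A2 v1=F3 downbeat m6
bar 3: v0=B2 v1=D3 downbeat m3
bar 4: v0=G2 v1=G3 downbeat P8
bar 5: v0=A2 v1=E3 downbeat P5
bar 6: v0=B2 v1=B3 downbeat P8
bar 7: v0=A2 v1=C3 downbeat m3
bar 8: v0=E3 v1=C4 downbeat m6
bar 9: v0=D3 v1=D4 downbeat P8
  -> R4 @ bar 1 tick 2 v(0, 1): B2/F3 TT untreated
  -> R7 @ bar 1 tick 2 v(1,): B3->F3 leap 6st
  -> R4 @ bar 5 tick 1 v(0, 1): A2/D3 P4 untreated
  -> R2 @ bar 6 tick 0 v(0, 1): A2/F3 m6 -> B2/B3 P8 similar
  -> R7 @ bar 6 tick 0 v(1,): F3->B3 leap 6st

(1, 2, R4, (0, 1))
(1, 2, R7, (1,))
(5, 1, R4, (0, 1))
(6, 0, R2, (0, 1))
(6, 0, R7, (1,))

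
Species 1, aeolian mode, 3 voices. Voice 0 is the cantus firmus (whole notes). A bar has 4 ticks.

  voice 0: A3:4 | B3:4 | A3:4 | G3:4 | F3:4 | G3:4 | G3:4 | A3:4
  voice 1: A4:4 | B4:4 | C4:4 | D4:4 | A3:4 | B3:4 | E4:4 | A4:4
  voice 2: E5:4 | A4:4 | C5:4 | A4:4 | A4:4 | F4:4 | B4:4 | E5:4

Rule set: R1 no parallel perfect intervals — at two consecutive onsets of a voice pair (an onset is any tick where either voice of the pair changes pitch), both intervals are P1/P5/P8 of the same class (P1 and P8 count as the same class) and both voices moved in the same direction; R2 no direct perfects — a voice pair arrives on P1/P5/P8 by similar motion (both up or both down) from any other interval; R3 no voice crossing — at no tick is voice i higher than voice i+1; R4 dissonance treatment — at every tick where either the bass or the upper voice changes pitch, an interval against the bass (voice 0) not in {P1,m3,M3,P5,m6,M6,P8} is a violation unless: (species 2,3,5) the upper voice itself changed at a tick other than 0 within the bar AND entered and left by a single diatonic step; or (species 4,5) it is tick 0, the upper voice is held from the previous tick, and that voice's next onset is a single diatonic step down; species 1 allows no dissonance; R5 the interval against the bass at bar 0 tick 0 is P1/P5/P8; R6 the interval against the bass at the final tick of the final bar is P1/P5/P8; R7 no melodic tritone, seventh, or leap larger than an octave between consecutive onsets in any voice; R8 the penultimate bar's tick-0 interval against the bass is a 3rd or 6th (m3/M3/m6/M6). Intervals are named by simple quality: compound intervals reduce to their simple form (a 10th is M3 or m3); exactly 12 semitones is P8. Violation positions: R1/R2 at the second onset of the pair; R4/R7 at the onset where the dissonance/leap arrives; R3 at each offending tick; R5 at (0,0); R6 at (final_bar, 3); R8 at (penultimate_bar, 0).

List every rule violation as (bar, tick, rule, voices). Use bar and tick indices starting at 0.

bar 0: v0=A3 v1=A4 v2=E5 downbeat P5
bar 1: v0=B3 v1=B4 v2=A4 downbeat m7
bar 2: v0=A3 v1=C4 v2=C5 downbeat m3
bar 3: v0=G3 v1=D4 v2=A4 downbeat M2
bar 4: v0=F3 v1=A3 v2=A4 downbeat M3
bar 5: v0=G3 v1=B3 v2=F4 downbeat m7
bar 6: v0=G3 v1=E4 v2=B4 downbeat M3
bar 7: v0=A3 v1=A4 v2=E5 downbeat P5
  -> R1 @ bar 1 tick 0 v(0, 1): A3/A4 P8 -> B3/B4 P8 similar
  -> R3 @ bar 1 tick 0 v(1, 2): B4 above A4
  -> R4 @ bar 1 tick 0 v(0, 2): B3/A4 m7 untreated
  -> R3 @ bar 1 tick 1 v(1, 2): B4 above A4
  -> R3 @ bar 1 tick 2 v(1, 2): B4 above A4
  -> R3 @ bar 1 tick 3 v(1, 2): B4 above A4
  -> R7 @ bar 2 tick 0 v(1,): B4->C4 leap 11st
  -> R4 @ bar 3 tick 0 v(0, 2): G3/A4 M2 untreated
  -> R4 @ bar 5 tick 0 v(0, 2): G3/F4 m7 untreated
  -> R2 @ bar 6 tick 0 v(1, 2): B3/F4 TT -> E4/B4 P5 similar
  -> R7 @ bar 6 tick 0 v(2,): F4->B4 leap 6st
  -> R1 @ bar 7 tick 0 v(1, 2): E4/B4 P5 -> A4/E5 P5 similar
  -> R2 @ bar 7 tick 0 v(0, 1): G3/E4 M6 -> A3/A4 P8 similar
  -> R2 @ bar 7 tick 0 v(0, 2): G3/B4 M3 -> A3/E5 P5 similar

(1, 0, R1, (0, 1))
(1, 0, R3, (1, 2))
(1, 0, R4, (0, 2))
(1, 1, R3, (1, 2))
(1, 2, R3, (1, 2))
(1, 3, R3, (1, 2))
(2, 0, R7, (1,))
(3, 0, R4, (0, 2))
(5, 0, R4, (0, 2))
(6, 0, R2, (1, 2))
(6, 0, R7, (2,))
(7, 0, R1, (1, 2))
(7, 0, R2, (0, 1))
(7, 0, R2, (0, 2))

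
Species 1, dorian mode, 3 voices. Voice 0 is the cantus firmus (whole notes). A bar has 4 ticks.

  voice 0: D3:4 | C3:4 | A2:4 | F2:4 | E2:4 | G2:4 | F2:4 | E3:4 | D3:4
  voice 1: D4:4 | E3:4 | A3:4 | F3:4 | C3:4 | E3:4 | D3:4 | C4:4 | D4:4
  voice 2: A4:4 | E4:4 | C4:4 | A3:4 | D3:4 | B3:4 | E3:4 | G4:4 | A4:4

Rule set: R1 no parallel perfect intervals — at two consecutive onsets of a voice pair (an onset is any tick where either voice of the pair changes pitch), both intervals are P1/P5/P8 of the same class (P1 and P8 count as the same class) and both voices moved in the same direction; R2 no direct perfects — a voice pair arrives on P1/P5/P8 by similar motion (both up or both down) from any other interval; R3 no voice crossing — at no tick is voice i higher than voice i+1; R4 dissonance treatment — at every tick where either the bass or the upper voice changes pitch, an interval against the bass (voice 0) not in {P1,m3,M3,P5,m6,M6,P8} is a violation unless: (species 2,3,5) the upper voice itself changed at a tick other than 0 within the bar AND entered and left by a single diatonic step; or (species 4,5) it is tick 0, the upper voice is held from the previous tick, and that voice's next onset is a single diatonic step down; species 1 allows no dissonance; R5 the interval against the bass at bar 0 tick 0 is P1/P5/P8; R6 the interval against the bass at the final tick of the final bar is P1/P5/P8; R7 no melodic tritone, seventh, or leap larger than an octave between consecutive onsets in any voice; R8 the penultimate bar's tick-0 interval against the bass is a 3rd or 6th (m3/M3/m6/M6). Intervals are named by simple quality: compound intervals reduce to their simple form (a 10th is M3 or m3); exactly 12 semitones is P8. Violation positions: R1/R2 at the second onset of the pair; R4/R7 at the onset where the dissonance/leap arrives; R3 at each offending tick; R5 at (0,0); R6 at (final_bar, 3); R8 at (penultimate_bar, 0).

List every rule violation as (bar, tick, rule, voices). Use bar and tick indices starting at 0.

(1, 0, R2, (1, 2))
(1, 0, R7, (1,))
(3, 0, R1, (0, 1))
(4, 0, R4, (0, 2))
(5, 0, R2, (1, 2))
(6, 0, R4, (0, 2))
(7, 0, R2, (1, 2))
(7, 0, R7, (0,))
(7, 0, R7, (1,))
(7, 0, R7, (2,))
(8, 0, R1, (1, 2))

bar 0: v0=D3 v1=D4 v2=A4 downbeat P5
bar 1: v0=C3 v1=E3 v2=E4 downbeat M3
bar 2: v0=A2 v1=A3 v2=C4 downbeat m3
bar 3: v0=F2 v1=F3 v2=A3 downbeat M3
bar 4: v0=E2 v1=C3 v2=D3 downbeat m7
bar 5: v0=G2 v1=E3 v2=B3 downbeat M3
bar 6: v0=F2 v1=D3 v2=E3 downbeat M7
bar 7: v0=E3 v1=C4 v2=G4 downbeat m3
bar 8: v0=D3 v1=D4 v2=A4 downbeat P5
  -> R2 @ bar 1 tick 0 v(1, 2): D4/A4 P5 -> E3/E4 P8 similar
  -> R7 @ bar 1 tick 0 v(1,): D4->E3 leap 10st
  -> R1 @ bar 3 tick 0 v(0, 1): A2/A3 P8 -> F2/F3 P8 similar
  -> R4 @ bar 4 tick 0 v(0, 2): E2/D3 m7 untreated
  -> R2 @ bar 5 tick 0 v(1, 2): C3/D3 M2 -> E3/B3 P5 similar
  -> R4 @ bar 6 tick 0 v(0, 2): F2/E3 M7 untreated
  -> R2 @ bar 7 tick 0 v(1, 2): D3/E3 M2 -> C4/G4 P5 similar
  -> R7 @ bar 7 tick 0 v(0,): F2->E3 leap 11st
  -> R7 @ bar 7 tick 0 v(1,): D3->C4 leap 10st
  -> R7 @ bar 7 tick 0 v(2,): E3->G4 leap 15st
  -> R1 @ bar 8 tick 0 v(1, 2): C4/G4 P5 -> D4/A4 P5 similar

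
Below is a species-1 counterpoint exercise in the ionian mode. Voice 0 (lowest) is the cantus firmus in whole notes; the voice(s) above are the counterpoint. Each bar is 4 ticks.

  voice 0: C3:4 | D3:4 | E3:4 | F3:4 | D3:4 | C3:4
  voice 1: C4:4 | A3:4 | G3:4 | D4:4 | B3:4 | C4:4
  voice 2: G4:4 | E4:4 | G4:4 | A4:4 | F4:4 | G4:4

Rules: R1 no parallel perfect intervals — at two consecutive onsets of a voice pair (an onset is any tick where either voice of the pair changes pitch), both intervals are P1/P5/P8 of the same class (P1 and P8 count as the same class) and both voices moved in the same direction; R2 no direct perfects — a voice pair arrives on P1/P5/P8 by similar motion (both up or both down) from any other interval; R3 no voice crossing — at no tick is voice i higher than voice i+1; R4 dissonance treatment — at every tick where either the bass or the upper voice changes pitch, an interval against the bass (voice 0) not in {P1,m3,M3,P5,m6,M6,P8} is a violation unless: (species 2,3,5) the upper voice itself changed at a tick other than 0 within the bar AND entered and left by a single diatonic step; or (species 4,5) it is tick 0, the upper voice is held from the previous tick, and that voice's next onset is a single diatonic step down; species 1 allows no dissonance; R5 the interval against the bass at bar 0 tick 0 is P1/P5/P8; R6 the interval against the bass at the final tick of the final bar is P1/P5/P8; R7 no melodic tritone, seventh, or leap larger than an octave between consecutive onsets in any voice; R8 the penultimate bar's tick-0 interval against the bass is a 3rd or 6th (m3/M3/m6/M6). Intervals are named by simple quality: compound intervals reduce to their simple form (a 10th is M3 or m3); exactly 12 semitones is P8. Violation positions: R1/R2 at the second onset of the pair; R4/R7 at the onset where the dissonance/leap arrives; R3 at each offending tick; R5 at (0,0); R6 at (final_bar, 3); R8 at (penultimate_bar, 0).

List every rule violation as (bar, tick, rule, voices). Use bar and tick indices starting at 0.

bar 0: v0=C3 v1=C4 v2=G4 downbeat P5
bar 1: v0=D3 v1=A3 v2=E4 downbeat M2
bar 2: v0=E3 v1=G3 v2=G4 downbeat m3
bar 3: v0=F3 v1=D4 v2=A4 downbeat M3
bar 4: v0=D3 v1=B3 v2=F4 downbeat m3
bar 5: v0=C3 v1=C4 v2=G4 downbeat P5
  -> R1 @ bar 1 tick 0 v(1, 2): C4/G4 P5 -> A3/E4 P5 similar
  -> R4 @ bar 1 tick 0 v(0, 2): D3/E4 M2 untreated
  -> R2 @ bar 3 tick 0 v(1, 2): G3/G4 P8 -> D4/A4 P5 similar
  -> R2 @ bar 5 tick 0 v(1, 2): B3/F4 TT -> C4/G4 P5 similar

(1, 0, R1, (1, 2))
(1, 0, R4, (0, 2))
(3, 0, R2, (1, 2))
(5, 0, R2, (1, 2))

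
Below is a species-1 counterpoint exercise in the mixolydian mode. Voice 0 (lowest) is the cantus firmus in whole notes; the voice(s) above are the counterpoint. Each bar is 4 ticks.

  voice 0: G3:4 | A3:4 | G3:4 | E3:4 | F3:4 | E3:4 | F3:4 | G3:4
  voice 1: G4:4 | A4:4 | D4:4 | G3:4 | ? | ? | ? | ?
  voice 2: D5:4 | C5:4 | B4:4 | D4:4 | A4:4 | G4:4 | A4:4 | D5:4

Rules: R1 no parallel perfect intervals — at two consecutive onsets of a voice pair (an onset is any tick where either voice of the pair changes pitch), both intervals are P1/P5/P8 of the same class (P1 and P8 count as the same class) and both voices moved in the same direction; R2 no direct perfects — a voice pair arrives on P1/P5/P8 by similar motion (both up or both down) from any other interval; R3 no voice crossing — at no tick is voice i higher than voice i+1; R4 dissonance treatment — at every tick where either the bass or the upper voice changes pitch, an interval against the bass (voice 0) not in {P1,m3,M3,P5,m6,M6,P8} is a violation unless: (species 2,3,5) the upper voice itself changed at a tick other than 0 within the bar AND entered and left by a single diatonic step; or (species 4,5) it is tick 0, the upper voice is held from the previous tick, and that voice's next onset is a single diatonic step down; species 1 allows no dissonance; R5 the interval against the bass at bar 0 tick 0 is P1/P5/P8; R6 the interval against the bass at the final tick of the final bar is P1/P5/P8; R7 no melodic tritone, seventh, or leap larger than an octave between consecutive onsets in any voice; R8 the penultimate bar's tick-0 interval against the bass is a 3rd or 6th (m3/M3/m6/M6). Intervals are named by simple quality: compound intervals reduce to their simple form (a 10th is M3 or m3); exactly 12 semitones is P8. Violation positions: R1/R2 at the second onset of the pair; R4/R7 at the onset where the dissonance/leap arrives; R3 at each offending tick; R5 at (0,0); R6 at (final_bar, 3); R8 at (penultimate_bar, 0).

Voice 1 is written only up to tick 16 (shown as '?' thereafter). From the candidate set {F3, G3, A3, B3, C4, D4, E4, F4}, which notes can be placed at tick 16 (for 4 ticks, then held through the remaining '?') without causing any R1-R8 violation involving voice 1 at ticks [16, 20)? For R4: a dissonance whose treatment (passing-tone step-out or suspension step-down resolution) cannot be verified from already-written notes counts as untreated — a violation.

{F3}

F3: legal
G3: violates R4
A3: violates R2
B3: violates R4
C4: violates R2
D4: violates R1
E4: violates R4
F4: violates R2,R7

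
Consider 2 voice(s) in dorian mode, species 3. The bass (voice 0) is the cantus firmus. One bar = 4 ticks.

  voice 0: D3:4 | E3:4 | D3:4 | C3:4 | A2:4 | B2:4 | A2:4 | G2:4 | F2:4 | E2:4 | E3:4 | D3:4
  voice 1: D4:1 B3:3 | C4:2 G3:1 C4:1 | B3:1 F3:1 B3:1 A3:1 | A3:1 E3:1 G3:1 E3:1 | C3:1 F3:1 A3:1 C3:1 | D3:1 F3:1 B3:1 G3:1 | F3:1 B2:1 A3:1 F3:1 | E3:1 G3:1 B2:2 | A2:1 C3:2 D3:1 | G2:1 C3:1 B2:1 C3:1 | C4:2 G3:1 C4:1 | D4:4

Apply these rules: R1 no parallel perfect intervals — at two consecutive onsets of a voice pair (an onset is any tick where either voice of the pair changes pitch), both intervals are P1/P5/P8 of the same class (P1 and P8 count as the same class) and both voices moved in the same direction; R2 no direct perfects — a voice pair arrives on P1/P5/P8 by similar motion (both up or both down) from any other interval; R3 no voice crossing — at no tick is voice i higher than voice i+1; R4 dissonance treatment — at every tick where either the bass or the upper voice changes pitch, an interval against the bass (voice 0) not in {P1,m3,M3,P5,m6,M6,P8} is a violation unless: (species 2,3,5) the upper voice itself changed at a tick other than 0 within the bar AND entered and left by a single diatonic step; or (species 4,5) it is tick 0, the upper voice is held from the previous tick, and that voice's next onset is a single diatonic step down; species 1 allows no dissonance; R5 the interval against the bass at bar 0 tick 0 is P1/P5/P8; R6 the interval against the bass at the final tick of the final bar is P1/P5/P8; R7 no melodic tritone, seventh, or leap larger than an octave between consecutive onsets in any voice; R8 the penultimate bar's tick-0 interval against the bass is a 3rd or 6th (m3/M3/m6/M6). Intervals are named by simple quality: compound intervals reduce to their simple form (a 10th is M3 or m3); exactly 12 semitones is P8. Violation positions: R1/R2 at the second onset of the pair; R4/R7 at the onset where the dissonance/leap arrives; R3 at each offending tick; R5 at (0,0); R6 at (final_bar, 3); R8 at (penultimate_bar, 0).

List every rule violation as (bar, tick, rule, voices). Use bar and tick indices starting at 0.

bar 0: v0=D3 v1=D4 downbeat P8
bar 1: v0=E3 v1=C4 downbeat m6
bar 2: v0=D3 v1=B3 downbeat M6
bar 3: v0=C3 v1=A3 downbeat M6
bar 4: v0=A2 v1=C3 downbeat m3
bar 5: v0=B2 v1=D3 downbeat m3
bar 6: v0=A2 v1=F3 downbeat m6
bar 7: v0=G2 v1=E3 downbeat M6
bar 8: v0=F2 v1=A2 downbeat M3
bar 9: v0=E2 v1=G2 downbeat m3
bar 10: v0=E3 v1=C4 downbeat m6
bar 11: v0=D3 v1=D4 downbeat P8
  -> R7 @ bar 2 tick 1 v(1,): B3->F3 leap 6st
  -> R7 @ bar 2 tick 2 v(1,): F3->B3 leap 6st
  -> R4 @ bar 5 tick 1 v(0, 1): B2/F3 TT untreated
  -> R7 @ bar 5 tick 2 v(1,): F3->B3 leap 6st
  -> R4 @ bar 6 tick 1 v(0, 1): A2/B2 M2 untreated
  -> R7 @ bar 6 tick 1 v(1,): F3->B2 leap 6st
  -> R7 @ bar 6 tick 2 v(1,): B2->A3 leap 10st

(2, 1, R7, (1,))
(2, 2, R7, (1,))
(5, 1, R4, (0, 1))
(5, 2, R7, (1,))
(6, 1, R4, (0, 1))
(6, 1, R7, (1,))
(6, 2, R7, (1,))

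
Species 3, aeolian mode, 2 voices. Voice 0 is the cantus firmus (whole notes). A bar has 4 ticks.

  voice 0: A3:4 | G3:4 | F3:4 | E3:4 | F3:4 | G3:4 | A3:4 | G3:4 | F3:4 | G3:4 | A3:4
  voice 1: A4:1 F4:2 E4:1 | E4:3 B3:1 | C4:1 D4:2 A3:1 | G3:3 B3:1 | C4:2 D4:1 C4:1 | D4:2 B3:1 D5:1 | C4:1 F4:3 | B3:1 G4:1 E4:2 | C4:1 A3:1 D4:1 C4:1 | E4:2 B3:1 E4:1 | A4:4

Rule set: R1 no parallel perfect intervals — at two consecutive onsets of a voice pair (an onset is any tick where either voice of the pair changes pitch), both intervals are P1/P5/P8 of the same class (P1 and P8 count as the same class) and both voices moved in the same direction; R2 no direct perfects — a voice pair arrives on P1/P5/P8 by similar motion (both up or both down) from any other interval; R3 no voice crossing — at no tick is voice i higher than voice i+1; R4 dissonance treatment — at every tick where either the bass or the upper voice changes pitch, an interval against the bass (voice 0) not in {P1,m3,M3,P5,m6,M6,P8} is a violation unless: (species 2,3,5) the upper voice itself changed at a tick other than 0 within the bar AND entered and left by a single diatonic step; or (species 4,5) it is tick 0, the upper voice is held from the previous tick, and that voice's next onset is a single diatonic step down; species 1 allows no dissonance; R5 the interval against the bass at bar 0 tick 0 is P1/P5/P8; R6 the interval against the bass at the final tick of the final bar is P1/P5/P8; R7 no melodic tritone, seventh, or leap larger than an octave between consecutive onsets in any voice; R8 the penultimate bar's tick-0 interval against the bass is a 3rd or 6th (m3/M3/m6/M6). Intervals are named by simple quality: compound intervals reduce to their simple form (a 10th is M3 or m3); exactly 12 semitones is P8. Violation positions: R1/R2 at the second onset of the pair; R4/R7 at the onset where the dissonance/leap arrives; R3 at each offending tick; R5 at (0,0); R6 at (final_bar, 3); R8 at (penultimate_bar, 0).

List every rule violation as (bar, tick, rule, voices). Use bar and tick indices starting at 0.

(4, 0, R1, (0, 1))
(5, 0, R1, (0, 1))
(5, 3, R7, (1,))
(6, 0, R7, (1,))
(7, 0, R7, (1,))
(8, 0, R2, (0, 1))
(10, 0, R2, (0, 1))

bar 0: v0=A3 v1=A4 downbeat P8
bar 1: v0=G3 v1=E4 downbeat M6
bar 2: v0=F3 v1=C4 downbeat P5
bar 3: v0=E3 v1=G3 downbeat m3
bar 4: v0=F3 v1=C4 downbeat P5
bar 5: v0=G3 v1=D4 downbeat P5
bar 6: v0=A3 v1=C4 downbeat m3
bar 7: v0=G3 v1=B3 downbeat M3
bar 8: v0=F3 v1=C4 downbeat P5
bar 9: v0=G3 v1=E4 downbeat M6
bar 10: v0=A3 v1=A4 downbeat P8
  -> R1 @ bar 4 tick 0 v(0, 1): E3/B3 P5 -> F3/C4 P5 similar
  -> R1 @ bar 5 tick 0 v(0, 1): F3/C4 P5 -> G3/D4 P5 similar
  -> R7 @ bar 5 tick 3 v(1,): B3->D5 leap 15st
  -> R7 @ bar 6 tick 0 v(1,): D5->C4 leap 14st
  -> R7 @ bar 7 tick 0 v(1,): F4->B3 leap 6st
  -> R2 @ bar 8 tick 0 v(0, 1): G3/E4 M6 -> F3/C4 P5 similar
  -> R2 @ bar 10 tick 0 v(0, 1): G3/E4 M6 -> A3/A4 P8 similar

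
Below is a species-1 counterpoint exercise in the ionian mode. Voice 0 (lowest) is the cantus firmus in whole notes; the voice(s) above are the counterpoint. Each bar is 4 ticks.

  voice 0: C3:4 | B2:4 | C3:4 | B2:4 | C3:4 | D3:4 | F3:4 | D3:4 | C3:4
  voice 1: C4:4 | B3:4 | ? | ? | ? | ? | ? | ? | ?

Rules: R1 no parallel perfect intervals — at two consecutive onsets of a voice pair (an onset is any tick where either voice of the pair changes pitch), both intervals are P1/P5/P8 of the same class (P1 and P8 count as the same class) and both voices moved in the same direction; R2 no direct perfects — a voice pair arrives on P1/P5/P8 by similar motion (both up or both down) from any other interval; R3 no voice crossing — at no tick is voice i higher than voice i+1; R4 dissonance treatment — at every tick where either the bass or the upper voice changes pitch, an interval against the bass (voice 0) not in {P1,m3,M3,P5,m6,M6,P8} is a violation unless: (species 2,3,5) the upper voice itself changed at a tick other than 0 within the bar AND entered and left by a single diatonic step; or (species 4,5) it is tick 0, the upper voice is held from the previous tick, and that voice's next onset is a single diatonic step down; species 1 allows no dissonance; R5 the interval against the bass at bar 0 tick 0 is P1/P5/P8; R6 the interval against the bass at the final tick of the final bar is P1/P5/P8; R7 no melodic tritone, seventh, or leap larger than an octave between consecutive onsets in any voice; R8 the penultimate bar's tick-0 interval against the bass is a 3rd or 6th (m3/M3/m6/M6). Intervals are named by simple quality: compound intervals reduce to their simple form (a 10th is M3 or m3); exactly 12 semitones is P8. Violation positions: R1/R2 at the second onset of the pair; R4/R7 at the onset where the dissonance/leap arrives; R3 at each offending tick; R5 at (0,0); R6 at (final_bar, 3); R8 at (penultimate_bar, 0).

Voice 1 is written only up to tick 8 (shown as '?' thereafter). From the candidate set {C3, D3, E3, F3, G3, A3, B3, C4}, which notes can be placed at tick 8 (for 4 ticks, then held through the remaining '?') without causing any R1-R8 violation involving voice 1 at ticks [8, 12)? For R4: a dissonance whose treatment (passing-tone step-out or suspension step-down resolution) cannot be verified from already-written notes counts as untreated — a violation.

C3: violates R7
D3: violates R4
E3: legal
F3: violates R4,R7
G3: legal
A3: legal
B3: violates R4
C4: violates R1

{A3, E3, G3}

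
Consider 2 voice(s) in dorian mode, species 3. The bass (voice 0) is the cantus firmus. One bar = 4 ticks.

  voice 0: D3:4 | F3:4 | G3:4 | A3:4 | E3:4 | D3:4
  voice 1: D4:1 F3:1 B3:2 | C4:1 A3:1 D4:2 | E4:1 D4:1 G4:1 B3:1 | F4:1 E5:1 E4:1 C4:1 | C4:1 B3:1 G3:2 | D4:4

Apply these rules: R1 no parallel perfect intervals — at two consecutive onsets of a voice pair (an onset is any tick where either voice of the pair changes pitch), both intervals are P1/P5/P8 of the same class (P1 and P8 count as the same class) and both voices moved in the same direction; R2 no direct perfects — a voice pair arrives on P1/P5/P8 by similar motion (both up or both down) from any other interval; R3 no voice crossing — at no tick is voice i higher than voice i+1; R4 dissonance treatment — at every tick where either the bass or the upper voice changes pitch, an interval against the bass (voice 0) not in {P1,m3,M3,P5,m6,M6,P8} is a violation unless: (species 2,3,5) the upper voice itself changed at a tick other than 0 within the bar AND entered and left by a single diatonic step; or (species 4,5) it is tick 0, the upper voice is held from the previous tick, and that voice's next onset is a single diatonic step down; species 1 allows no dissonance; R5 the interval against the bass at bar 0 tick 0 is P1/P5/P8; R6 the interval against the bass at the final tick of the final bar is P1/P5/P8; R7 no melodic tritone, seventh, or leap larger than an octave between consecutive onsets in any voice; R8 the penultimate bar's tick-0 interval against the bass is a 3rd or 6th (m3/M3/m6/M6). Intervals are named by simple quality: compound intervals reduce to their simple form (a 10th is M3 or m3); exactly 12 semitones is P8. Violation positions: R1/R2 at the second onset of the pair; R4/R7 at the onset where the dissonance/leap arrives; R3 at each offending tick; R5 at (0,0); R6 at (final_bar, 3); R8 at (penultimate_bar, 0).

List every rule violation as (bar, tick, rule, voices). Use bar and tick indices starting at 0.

bar 0: v0=D3 v1=D4 downbeat P8
bar 1: v0=F3 v1=C4 downbeat P5
bar 2: v0=G3 v1=E4 downbeat M6
bar 3: v0=A3 v1=F4 downbeat m6
bar 4: v0=E3 v1=C4 downbeat m6
bar 5: v0=D3 v1=D4 downbeat P8
  -> R7 @ bar 0 tick 2 v(1,): F3->B3 leap 6st
  -> R2 @ bar 1 tick 0 v(0, 1): D3/B3 M6 -> F3/C4 P5 similar
  -> R7 @ bar 3 tick 0 v(1,): B3->F4 leap 6st
  -> R7 @ bar 3 tick 1 v(1,): F4->E5 leap 11st

(0, 2, R7, (1,))
(1, 0, R2, (0, 1))
(3, 0, R7, (1,))
(3, 1, R7, (1,))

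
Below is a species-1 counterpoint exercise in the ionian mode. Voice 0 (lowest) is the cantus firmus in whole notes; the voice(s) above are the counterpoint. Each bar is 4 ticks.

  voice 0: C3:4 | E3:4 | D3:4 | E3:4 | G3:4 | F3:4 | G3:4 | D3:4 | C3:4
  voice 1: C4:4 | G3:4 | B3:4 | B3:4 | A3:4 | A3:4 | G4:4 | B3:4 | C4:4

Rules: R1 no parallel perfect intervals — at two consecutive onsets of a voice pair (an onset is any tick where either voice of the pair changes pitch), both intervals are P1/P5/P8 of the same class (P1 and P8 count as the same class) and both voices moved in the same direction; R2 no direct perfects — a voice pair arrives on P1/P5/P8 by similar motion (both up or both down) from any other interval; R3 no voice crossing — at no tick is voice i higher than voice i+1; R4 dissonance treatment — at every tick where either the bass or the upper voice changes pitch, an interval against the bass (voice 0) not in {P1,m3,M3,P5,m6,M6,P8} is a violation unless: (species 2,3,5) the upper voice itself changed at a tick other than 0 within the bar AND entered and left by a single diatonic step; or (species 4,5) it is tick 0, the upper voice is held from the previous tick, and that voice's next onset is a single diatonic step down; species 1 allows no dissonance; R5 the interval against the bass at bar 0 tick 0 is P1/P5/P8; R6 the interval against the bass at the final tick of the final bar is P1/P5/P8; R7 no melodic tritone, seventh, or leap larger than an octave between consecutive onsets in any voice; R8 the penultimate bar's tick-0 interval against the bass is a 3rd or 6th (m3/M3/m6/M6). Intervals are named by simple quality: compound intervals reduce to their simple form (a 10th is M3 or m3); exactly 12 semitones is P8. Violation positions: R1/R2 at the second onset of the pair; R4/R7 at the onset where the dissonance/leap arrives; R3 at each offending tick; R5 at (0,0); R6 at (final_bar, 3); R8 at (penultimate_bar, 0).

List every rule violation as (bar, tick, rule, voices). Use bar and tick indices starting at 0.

bar 0: v0=C3 v1=C4 downbeat P8
bar 1: v0=E3 v1=G3 downbeat m3
bar 2: v0=D3 v1=B3 downbeat M6
bar 3: v0=E3 v1=B3 downbeat P5
bar 4: v0=G3 v1=A3 downbeat M2
bar 5: v0=F3 v1=A3 downbeat M3
bar 6: v0=G3 v1=G4 downbeat P8
bar 7: v0=D3 v1=B3 downbeat M6
bar 8: v0=C3 v1=C4 downbeat P8
  -> R4 @ bar 4 tick 0 v(0, 1): G3/A3 M2 untreated
  -> R2 @ bar 6 tick 0 v(0, 1): F3/A3 M3 -> G3/G4 P8 similar
  -> R7 @ bar 6 tick 0 v(1,): A3->G4 leap 10st

(4, 0, R4, (0, 1))
(6, 0, R2, (0, 1))
(6, 0, R7, (1,))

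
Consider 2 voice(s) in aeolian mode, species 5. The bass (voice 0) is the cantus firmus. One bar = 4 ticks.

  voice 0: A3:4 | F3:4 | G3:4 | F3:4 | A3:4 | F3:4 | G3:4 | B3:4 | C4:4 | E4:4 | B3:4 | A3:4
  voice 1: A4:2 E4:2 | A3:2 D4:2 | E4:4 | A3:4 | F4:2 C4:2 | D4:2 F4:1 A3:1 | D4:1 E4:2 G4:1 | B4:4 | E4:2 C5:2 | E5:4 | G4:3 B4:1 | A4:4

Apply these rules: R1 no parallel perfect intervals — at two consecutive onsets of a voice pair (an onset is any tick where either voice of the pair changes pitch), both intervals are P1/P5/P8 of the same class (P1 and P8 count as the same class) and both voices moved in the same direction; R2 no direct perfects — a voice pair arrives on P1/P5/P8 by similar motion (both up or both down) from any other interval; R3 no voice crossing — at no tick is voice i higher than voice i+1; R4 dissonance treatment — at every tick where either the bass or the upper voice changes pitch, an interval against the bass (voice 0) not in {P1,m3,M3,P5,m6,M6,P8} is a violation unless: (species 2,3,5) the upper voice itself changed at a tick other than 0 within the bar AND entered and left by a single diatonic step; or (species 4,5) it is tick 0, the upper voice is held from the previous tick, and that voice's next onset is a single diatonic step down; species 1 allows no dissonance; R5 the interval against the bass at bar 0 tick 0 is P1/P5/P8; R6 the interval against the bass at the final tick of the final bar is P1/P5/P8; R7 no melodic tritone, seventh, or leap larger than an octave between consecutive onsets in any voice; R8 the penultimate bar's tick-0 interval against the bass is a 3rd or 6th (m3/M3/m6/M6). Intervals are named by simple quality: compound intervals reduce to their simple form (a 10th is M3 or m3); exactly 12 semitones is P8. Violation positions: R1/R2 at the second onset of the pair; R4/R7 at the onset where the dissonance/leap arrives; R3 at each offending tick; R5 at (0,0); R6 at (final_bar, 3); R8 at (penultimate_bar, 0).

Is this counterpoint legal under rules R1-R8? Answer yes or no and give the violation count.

No (4 violations)

bar 0: v0=A3 v1=A4 (P8)
bar 1: v0=F3 v1=A3 (M3)
bar 2: v0=G3 v1=E4 (M6)
bar 3: v0=F3 v1=A3 (M3)
bar 4: v0=A3 v1=F4 (m6)
bar 5: v0=F3 v1=D4 (M6)
bar 6: v0=G3 v1=D4 (P5)
bar 7: v0=B3 v1=B4 (P8)
bar 8: v0=C4 v1=E4 (M3)
bar 9: v0=E4 v1=E5 (P8)
bar 10: v0=B3 v1=G4 (m6)
bar 11: v0=A3 v1=A4 (P8)
  R2 @ bar6.0: F3/A3 M3 -> G3/D4 P5 similar
  R1 @ bar7.0: G3/G4 P8 -> B3/B4 P8 similar
  R1 @ bar9.0: C4/C5 P8 -> E4/E5 P8 similar
  R1 @ bar11.0: B3/B4 P8 -> A3/A4 P8 similar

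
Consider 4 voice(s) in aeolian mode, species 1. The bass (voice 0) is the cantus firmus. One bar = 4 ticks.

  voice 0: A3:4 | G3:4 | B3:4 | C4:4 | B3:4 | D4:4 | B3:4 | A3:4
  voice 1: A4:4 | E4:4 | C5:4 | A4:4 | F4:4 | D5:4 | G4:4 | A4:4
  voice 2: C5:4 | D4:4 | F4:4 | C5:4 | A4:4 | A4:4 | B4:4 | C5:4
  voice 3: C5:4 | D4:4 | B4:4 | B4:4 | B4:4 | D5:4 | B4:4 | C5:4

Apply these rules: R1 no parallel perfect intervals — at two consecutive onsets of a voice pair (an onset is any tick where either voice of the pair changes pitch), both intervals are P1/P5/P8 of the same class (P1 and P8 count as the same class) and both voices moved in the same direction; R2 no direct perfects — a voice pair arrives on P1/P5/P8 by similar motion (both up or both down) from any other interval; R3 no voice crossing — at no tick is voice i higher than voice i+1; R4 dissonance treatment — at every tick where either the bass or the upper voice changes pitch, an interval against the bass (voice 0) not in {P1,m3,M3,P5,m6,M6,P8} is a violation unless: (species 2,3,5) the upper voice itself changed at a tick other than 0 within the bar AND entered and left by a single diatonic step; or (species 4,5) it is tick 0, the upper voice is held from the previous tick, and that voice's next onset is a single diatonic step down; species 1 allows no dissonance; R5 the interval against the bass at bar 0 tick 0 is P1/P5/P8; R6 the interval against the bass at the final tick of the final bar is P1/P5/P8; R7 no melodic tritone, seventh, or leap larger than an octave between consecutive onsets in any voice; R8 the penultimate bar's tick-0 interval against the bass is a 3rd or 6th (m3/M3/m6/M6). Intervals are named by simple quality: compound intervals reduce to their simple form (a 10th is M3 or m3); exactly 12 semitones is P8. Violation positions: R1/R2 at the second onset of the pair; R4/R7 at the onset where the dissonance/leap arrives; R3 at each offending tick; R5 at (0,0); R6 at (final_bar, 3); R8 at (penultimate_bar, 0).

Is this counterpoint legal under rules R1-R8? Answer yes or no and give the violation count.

No (40 violations)

bar 0: v0=A3 v1=A4 v2=C5 v3=C5 (m3)
bar 1: v0=G3 v1=E4 v2=D4 v3=D4 (P5)
bar 2: v0=B3 v1=C5 v2=F4 v3=B4 (P8)
bar 3: v0=C4 v1=A4 v2=C5 v3=B4 (M7)
bar 4: v0=B3 v1=F4 v2=A4 v3=B4 (P8)
bar 5: v0=D4 v1=D5 v2=A4 v3=D5 (P8)
bar 6: v0=B3 v1=G4 v2=B4 v3=B4 (P8)
bar 7: v0=A3 v1=A4 v2=C5 v3=C5 (m3)
  R5 @ bar0.0: opens on m3
  R5 @ bar0.0: opens on m3
  R1 @ bar1.0: C5/C5 P1 -> D4/D4 P1 similar
  R2 @ bar1.0: A3/C5 m3 -> G3/D4 P5 similar
  R2 @ bar1.0: A3/C5 m3 -> G3/D4 P5 similar
  R3 @ bar1.0: E4 above D4
  R7 @ bar1.0: C5->D4 leap 10st
  R7 @ bar1.0: C5->D4 leap 10st
  R3 @ bar1.1: E4 above D4
  R3 @ bar1.2: E4 above D4
  R3 @ bar1.3: E4 above D4
  R2 @ bar2.0: G3/D4 P5 -> B3/B4 P8 similar
  R2 @ bar2.0: E4/D4 M2 -> C5/F4 P5 similar
  R3 @ bar2.0: C5 above F4
  R4 @ bar2.0: B3/C5 m2 untreated
  R4 @ bar2.0: B3/F4 TT untreated
  R3 @ bar2.1: C5 above F4
  R3 @ bar2.2: C5 above F4
  R3 @ bar2.3: C5 above F4
  R2 @ bar3.0: B3/F4 TT -> C4/C5 P8 similar
  R3 @ bar3.0: C5 above B4
  R4 @ bar3.0: C4/B4 M7 untreated
  R3 @ bar3.1: C5 above B4
  R3 @ bar3.2: C5 above B4
  R3 @ bar3.3: C5 above B4
  R4 @ bar4.0: B3/F4 TT untreated
  R4 @ bar4.0: B3/A4 m7 untreated
  R1 @ bar5.0: B3/B4 P8 -> D4/D5 P8 similar
  R2 @ bar5.0: B3/F4 TT -> D4/D5 P8 similar
  R2 @ bar5.0: F4/B4 TT -> D5/D5 P1 similar
  R3 @ bar5.0: D5 above A4
  R3 @ bar5.1: D5 above A4
  R3 @ bar5.2: D5 above A4
  R3 @ bar5.3: D5 above A4
  R1 @ bar6.0: D4/D5 P8 -> B3/B4 P8 similar
  R8 @ bar6.0: penult P8 not 3rd/6th
  R8 @ bar6.0: penult P8 not 3rd/6th
  R1 @ bar7.0: B4/B4 P1 -> C5/C5 P1 similar
  R6 @ bar7.3: closes on m3
  R6 @ bar7.3: closes on m3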